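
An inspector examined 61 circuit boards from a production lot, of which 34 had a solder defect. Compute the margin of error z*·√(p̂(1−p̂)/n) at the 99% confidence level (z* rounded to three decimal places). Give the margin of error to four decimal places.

With x = 34 successes in n = 61, p̂ = 0.55738.
Standard error of p̂: √(0.246708/61) = √0.004044391 = 0.063596.
z* = 2.576 at the 99% level.
ME = 2.576·0.063596 = 0.1638.

ME = 0.1638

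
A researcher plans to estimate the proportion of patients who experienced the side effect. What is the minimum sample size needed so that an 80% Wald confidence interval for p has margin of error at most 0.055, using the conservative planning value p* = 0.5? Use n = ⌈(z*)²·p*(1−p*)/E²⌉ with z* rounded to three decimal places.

n = 136

For 80% confidence, z* = 1.282.
p*(1−p*) = 0.2500.
(z*)²·p*(1−p*)/E² = 1.643524·0.2500/0.003025 = 135.828.
Rounding up, n = 136.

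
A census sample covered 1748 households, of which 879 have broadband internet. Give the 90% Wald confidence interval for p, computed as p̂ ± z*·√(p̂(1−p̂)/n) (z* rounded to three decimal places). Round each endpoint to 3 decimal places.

Sample proportion p̂ = 879/1748 = 0.50286.
SE = √(p̂(1−p̂)/n) = √(0.249992/1748) = 0.011959.
The 90% critical value is z* = 1.645.
Margin = 1.645·0.011959 = 0.01967.
So the interval runs from 0.483 to 0.523.

(0.483, 0.523)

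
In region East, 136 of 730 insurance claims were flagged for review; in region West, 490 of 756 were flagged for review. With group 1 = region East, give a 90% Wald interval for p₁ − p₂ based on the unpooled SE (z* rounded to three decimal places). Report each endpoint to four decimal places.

(-0.4990, -0.4247)

p̂₁ = 0.18630, p̂₂ = 0.64815, so the observed difference is -0.46185.
SE = √(0.000207662 + 0.000301656) = √0.000509318 = 0.022568.
For 90% confidence, z* = 1.645. Margin of error = 0.03712.
So the interval runs from -0.4990 to -0.4247.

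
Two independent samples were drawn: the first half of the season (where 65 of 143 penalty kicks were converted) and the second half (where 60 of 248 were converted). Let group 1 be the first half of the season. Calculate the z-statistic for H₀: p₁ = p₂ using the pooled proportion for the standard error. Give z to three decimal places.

z = 4.342

p̂₁ = 65/143 = 0.45455, p̂₂ = 60/248 = 0.24194.
Pooling: p̂ = 125/391 = 0.31969.
Pooled SE = √[0.2174894·0.01102527] ≈ 0.048968.
z = (p̂₁ − p̂₂)/SE = (0.45455 − 0.24194)/0.048968 = 0.21261/0.048968 = 4.342.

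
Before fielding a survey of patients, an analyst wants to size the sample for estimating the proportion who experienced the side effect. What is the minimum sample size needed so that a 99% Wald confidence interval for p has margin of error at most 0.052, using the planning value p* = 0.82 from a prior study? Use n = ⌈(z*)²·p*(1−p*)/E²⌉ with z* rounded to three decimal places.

For 99% confidence, z* = 2.576.
p*(1−p*) = 0.82·0.18 = 0.1476.
(z*)²·p*(1−p*)/E² = 6.635776·0.1476/0.002704 = 362.219.
Rounding up, n = 363.

n = 363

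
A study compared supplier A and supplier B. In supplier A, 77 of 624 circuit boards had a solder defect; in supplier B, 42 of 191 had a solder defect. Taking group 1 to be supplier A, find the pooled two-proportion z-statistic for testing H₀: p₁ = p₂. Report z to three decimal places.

p̂₁ = 77/624 = 0.12340, p̂₂ = 42/191 = 0.21990.
Pooled p̂ = (77+42)/(624+191) = 119/815 = 0.14601.
SE = √[p̂(1−p̂)(1/n₁+1/n₂)] = √[0.14601·0.85399·(1/624+1/191)] ≈ 0.029201.
z = -0.09650/0.029201 = -3.305.

z = -3.305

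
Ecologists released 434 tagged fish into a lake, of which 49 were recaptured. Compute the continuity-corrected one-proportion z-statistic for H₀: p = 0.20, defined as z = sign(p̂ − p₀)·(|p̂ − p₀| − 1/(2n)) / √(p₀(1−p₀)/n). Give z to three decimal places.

z = -4.476

Sample proportion p̂ = 49/434 = 0.11290. p̂ − p₀ = -0.087097.
1/(2n) = 0.001152.
Corrected numerator: |-0.087097| − 0.001152 = 0.085945.
SE₀ = √(0.20·0.80/434) = 0.019201.
z = −0.085945/0.019201 = -4.476.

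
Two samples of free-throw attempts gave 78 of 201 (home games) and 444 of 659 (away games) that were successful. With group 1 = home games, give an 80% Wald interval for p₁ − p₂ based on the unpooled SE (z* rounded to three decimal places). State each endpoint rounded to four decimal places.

p̂₁ = 0.38806, p̂₂ = 0.67375, so the observed difference is -0.28569.
SE = √(0.001181440 + 0.000333553) = √0.001514993 = 0.038923.
The 80% critical value is z* = 1.282. Margin of error = 0.04990.
Interval: -0.28569 ± 0.04990 → (-0.3356, -0.2358).

(-0.3356, -0.2358)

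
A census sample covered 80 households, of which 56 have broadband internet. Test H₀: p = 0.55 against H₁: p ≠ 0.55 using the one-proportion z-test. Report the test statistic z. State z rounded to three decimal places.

Sample proportion p̂ = 56/80 = 0.70000.
Under H₀, SE = √(p₀(1−p₀)/n) = √(0.55·0.45/80) = √0.003093750 = 0.055621.
Test statistic: z = 0.15000/0.055621 = 2.697.

z = 2.697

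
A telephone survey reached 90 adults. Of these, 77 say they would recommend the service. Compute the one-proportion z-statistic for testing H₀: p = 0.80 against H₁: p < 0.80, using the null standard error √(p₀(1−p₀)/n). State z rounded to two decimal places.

z = 1.32

p̂ = 77/90 = 0.85556.
Null standard error: √(0.80·0.20/90) = √0.001777778 = 0.042164.
z = (p̂ − p₀)/SE = (0.85556 − 0.80)/0.042164 = 1.32.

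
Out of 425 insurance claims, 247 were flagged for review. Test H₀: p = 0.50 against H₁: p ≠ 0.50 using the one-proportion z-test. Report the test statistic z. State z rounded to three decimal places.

z = 3.347

Sample proportion p̂ = 247/425 = 0.58118.
SE₀ = √(0.50·0.50/425) = 0.024254.
z = (p̂ − p₀)/SE = (0.58118 − 0.50)/0.024254 = 3.347.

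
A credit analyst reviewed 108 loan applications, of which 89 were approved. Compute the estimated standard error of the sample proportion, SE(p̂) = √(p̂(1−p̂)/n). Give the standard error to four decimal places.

With x = 89 successes in n = 108, p̂ = 0.82407.
p̂(1−p̂) = 0.82407·0.17593 = 0.144979.
SE = √(0.144979/108) = 0.0366.

SE = 0.0366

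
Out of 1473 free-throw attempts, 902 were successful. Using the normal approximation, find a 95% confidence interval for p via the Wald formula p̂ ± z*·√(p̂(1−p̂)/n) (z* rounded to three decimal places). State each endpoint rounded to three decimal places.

(0.587, 0.637)

The sample proportion is 902/1473 = 0.61236.
Standard error of p̂: √(0.237376/1473) = √0.000161152 = 0.012695.
For 95% confidence, z* = 1.960.
Margin = 1.960·0.012695 = 0.02488.
Interval: 0.61236 ± 0.02488 → (0.587, 0.637).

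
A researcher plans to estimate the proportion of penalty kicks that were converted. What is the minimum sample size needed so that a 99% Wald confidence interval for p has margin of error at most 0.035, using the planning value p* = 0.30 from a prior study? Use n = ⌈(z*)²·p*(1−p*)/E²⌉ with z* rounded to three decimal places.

z* = 2.576 at the 99% level.
p*(1−p*) = 0.2100.
(z*)²·p*(1−p*)/E² = 6.635776·0.2100/0.001225 = 1137.562.
Rounding up, n = 1138.

n = 1138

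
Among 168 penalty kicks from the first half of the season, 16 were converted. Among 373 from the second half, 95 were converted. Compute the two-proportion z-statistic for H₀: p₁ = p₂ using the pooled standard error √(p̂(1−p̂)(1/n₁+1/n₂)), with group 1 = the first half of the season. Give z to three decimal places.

p̂₁ = 16/168 = 0.09524, p̂₂ = 95/373 = 0.25469.
Pooled p̂ = (16+95)/(168+373) = 111/541 = 0.20518.
SE = √[p̂(1−p̂)(1/n₁+1/n₂)] = √[0.20518·0.79482·(1/168+1/373)] ≈ 0.037522.
z = (p̂₁ − p̂₂)/SE = (0.09524 − 0.25469)/0.037522 = -0.15945/0.037522 = -4.250.

z = -4.250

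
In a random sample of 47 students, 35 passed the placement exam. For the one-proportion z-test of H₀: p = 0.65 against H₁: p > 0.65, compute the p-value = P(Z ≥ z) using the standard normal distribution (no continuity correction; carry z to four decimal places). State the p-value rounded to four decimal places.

Sample proportion p̂ = 35/47 = 0.74468.
Under H₀, SE = √(p₀(1−p₀)/n) = √(0.65·0.35/47) = √0.004840426 = 0.069573.
z = (p̂ − p₀)/SE = (35/47 − 0.65)/0.069573 ≈ 1.3609.
From the standard normal, P(Z ≥ z) = 0.0868.

p-value = 0.0868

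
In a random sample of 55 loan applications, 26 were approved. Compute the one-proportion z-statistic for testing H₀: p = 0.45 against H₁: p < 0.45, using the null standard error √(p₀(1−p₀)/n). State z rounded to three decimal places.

Sample proportion p̂ = 26/55 = 0.47273.
Under H₀, SE = √(p₀(1−p₀)/n) = √(0.45·0.55/55) = √0.004500000 = 0.067082.
z = (p̂ − p₀)/SE = (0.47273 − 0.45)/0.067082 = 0.339.

z = 0.339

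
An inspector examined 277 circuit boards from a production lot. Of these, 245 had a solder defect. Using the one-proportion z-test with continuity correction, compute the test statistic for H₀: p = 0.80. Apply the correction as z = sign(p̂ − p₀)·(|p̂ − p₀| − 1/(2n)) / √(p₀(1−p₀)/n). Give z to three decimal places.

The sample proportion is 245/277 = 0.88448. p̂ − p₀ = 0.084477.
1/(2n) = 0.001805.
Corrected numerator: |0.084477| − 0.001805 = 0.082672.
Null standard error: √(0.80·0.20/277) = √0.000577617 = 0.024034.
z = +0.082672/0.024034 = 3.440.

z = 3.440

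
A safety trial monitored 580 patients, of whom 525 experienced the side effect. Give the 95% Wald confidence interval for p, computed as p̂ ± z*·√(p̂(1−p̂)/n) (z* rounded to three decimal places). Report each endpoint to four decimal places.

Sample proportion p̂ = 525/580 = 0.90517.
Standard error of p̂: √(0.085835/580) = √0.000147992 = 0.012165.
For 95% confidence, z* = 1.960.
Margin = 1.960·0.012165 = 0.02384.
CI: 0.90517 ± 0.02384 = (0.8813, 0.9290).

(0.8813, 0.9290)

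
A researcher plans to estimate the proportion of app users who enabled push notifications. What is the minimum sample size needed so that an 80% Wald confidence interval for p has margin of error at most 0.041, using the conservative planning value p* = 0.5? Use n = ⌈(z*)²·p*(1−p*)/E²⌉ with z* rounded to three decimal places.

For 80% confidence, z* = 1.282.
p*(1−p*) = 0.50·0.50 = 0.2500.
(z*)²·p*(1−p*)/E² = 1.643524·0.2500/0.001681 = 244.427.
⌈244.427⌉ = 245.

n = 245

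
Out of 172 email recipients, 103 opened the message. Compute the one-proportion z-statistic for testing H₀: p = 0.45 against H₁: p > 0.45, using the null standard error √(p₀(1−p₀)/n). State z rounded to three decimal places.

p̂ = 103/172 = 0.59884.
Under H₀, SE = √(p₀(1−p₀)/n) = √(0.45·0.55/172) = √0.001438953 = 0.037934.
Test statistic: z = 0.14884/0.037934 = 3.924.

z = 3.924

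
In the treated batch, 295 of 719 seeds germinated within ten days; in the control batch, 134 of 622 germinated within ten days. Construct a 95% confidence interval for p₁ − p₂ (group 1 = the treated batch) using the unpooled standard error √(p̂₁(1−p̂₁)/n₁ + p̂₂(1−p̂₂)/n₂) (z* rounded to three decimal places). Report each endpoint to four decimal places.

p̂₁ = 295/719 = 0.41029, p̂₂ = 134/622 = 0.21543; p̂₁ − p̂₂ = 0.19486.
Unpooled SE = √(p̂₁(1−p̂₁)/n₁ + p̂₂(1−p̂₂)/n₂) = √(0.000336513 + 0.000271740) = 0.024663.
For 95% confidence, z* = 1.960. Margin of error = 0.04834.
So the interval runs from 0.1465 to 0.2432.

(0.1465, 0.2432)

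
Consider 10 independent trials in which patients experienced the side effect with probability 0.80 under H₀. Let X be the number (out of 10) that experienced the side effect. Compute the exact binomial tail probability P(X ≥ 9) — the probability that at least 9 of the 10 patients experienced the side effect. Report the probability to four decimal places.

X is binomial with n = 10 and p = 0.80.
P(X ≥ 9) = C(10,9)·0.80^9·0.20^1 + C(10,10)·0.80^10·0.20^0.
= 0.268435 + 0.107374 = 0.3758.

P = 0.3758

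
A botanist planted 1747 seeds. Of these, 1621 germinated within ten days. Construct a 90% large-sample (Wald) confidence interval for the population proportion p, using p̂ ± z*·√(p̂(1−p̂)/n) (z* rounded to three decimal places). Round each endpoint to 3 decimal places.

(0.918, 0.938)

The sample proportion is 1621/1747 = 0.92788.
Standard error of p̂: √(0.066922/1747) = √0.000038307 = 0.006189.
z* = 1.645 at the 90% level.
Margin = 1.645·0.006189 = 0.01018.
CI: 0.92788 ± 0.01018 = (0.918, 0.938).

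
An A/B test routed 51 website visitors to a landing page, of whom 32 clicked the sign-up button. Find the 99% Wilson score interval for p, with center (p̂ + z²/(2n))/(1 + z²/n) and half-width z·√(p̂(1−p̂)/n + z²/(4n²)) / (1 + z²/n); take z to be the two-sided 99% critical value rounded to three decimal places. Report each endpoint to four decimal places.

Here p̂ = 32/51 = 0.62745 and z = 2.576 (z² = 6.635776).
Denominator 1 + z²/n = 1 + 6.635776/51 = 1.130113.
Adjusted center: (0.62745 + z²/(2n))/1.130113 = 0.61278.
Radicand: p̂(1−p̂)/n + z²/(4n²) = 0.004583456 + 0.000637810 = 0.005221266.
Half-width = 2.576·√0.005221266/1.130113 = 0.16471.
CI: 0.61278 ± 0.16471 = (0.4481, 0.7775).

(0.4481, 0.7775)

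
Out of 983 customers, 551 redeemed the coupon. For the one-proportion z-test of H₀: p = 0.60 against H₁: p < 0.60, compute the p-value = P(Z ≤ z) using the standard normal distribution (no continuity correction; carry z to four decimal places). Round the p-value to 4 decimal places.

The sample proportion is 551/983 = 0.56053.
Under H₀, SE = √(p₀(1−p₀)/n) = √(0.60·0.40/983) = √0.000244151 = 0.015625.
Test statistic (full precision, shown to 4 dp): z = (551/983 − 0.60)/SE₀ ≈ -2.5261.
From the standard normal, P(Z ≤ z) = 0.0058.

p-value = 0.0058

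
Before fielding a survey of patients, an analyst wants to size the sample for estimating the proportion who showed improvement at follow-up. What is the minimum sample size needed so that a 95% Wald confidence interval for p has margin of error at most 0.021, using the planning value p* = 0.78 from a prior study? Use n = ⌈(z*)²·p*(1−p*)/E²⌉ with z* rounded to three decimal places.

n = 1495

The 95% critical value is z* = 1.960.
p*(1−p*) = 0.1716.
Required n before rounding: 3.841600 × 0.1716 / 0.021² = 1494.827.
Rounding up, n = 1495.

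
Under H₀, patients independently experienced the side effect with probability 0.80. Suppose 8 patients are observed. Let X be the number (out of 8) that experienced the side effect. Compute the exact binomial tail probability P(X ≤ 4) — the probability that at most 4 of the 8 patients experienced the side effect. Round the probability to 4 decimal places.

X is binomial with n = 8 and p = 0.80.
P(X ≤ 4) = Σ_{j=0}^{4} C(8,j)·0.80^j·0.20^{8−j}.
= 0.000003 + 0.000082 + 0.001147 + 0.009175 + 0.045875 = 0.0563.

P = 0.0563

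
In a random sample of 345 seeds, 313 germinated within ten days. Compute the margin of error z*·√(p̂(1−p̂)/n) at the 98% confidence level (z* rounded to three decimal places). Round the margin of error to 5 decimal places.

p̂ = 313/345 = 0.90725.
Standard error of p̂: √(0.084150/345) = √0.000243914 = 0.015618.
The 98% critical value is z* = 2.326.
ME = 2.326·0.015618 = 0.03633.

ME = 0.03633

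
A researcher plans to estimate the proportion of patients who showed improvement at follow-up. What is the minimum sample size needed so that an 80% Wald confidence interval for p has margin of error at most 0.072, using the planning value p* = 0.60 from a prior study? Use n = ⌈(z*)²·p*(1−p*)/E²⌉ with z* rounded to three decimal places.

n = 77

For 80% confidence, z* = 1.282.
p*(1−p*) = 0.2400.
Required n before rounding: 1.643524 × 0.2400 / 0.072² = 76.089.
⌈76.089⌉ = 77.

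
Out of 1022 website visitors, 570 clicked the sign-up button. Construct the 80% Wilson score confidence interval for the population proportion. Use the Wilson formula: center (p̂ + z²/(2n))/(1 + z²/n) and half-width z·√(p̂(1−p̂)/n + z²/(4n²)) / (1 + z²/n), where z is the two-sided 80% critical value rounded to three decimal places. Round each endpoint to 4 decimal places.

(0.5377, 0.5775)

p̂ = 570/1022 = 0.55773; z = 1.282, so z² = 1.643524.
1 + z²/n = 1.001608.
Center = (0.55773 + 0.000804)/1.001608 = 0.55764.
Radicand: p̂(1−p̂)/n + z²/(4n²) = 0.000241357 + 0.000000393 = 0.000241750.
Half-width = 1.282·√0.000241750/1.001608 = 0.01990.
So the interval runs from 0.5377 to 0.5775.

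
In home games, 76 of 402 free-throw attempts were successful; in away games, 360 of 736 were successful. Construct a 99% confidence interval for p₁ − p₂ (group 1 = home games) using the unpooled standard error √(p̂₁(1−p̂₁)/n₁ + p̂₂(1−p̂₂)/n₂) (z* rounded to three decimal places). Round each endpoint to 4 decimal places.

p̂₁ = 0.18905, p̂₂ = 0.48913, so the observed difference is -0.30008.
Unpooled SE = √(p̂₁(1−p̂₁)/n₁ + p̂₂(1−p̂₂)/n₂) = √(0.000381376 + 0.000339513) = 0.026849.
For 99% confidence, z* = 2.576. Margin of error = 0.06916.
So the interval runs from -0.3692 to -0.2309.

(-0.3692, -0.2309)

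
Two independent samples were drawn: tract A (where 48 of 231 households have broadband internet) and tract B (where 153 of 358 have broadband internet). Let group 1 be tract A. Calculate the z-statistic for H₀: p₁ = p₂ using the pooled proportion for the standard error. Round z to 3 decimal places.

z = -5.488

p̂₁ = 48/231 = 0.20779, p̂₂ = 153/358 = 0.42737.
Pooled p̂ = (48+153)/(231+358) = 201/589 = 0.34126.
Pooled SE = √[0.2248005·0.00712230] ≈ 0.040014.
z = (p̂₁ − p̂₂)/SE = (0.20779 − 0.42737)/0.040014 = -0.21958/0.040014 = -5.488.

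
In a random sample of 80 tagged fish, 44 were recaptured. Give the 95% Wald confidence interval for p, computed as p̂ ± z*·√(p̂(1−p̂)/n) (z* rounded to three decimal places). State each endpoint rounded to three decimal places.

(0.441, 0.659)

The sample proportion is 44/80 = 0.55000.
SE(p̂) = √(0.55000·0.45000/80) = 0.055621.
z* = 1.960 at the 95% level.
Margin = 1.960·0.055621 = 0.10902.
Interval: 0.55000 ± 0.10902 → (0.441, 0.659).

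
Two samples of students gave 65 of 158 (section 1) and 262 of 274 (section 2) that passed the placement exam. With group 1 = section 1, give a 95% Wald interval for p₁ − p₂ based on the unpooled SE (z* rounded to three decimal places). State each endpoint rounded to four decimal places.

(-0.6253, -0.4643)

p̂₁ = 65/158 = 0.41139, p̂₂ = 262/274 = 0.95620; p̂₁ − p̂₂ = -0.54481.
SE = √(0.001532587 + 0.000152838) = √0.001685425 = 0.041054.
The 95% critical value is z* = 1.960. Margin of error = 0.08047.
So the interval runs from -0.6253 to -0.4643.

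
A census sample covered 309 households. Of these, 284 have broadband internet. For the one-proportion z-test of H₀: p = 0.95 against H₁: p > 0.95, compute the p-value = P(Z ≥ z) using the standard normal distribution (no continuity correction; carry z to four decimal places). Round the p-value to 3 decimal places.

p-value = 0.994

p̂ = 284/309 = 0.91909.
Under H₀, SE = √(p₀(1−p₀)/n) = √(0.95·0.05/309) = √0.000153722 = 0.012398.
Test statistic (full precision, shown to 4 dp): z = (284/309 − 0.95)/SE₀ ≈ -2.4927.
p-value = P(Z ≥ z) with z = -2.4927 → 0.994.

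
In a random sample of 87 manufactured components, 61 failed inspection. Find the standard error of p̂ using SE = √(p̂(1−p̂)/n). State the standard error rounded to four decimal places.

SE = 0.0491

With x = 61 successes in n = 87, p̂ = 0.70115.
p̂(1−p̂) = 0.70115·0.29885 = 0.209539.
SE = √(0.209539/87) = 0.0491.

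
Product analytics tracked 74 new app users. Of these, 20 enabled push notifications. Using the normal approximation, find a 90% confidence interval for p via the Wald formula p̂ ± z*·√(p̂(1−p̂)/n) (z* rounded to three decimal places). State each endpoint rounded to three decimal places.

With x = 20 successes in n = 74, p̂ = 0.27027.
SE(p̂) = √(0.27027·0.72973/74) = 0.051626.
For 90% confidence, z* = 1.645.
Margin of error: 1.645 × 0.051626 = 0.08492.
So the interval runs from 0.185 to 0.355.

(0.185, 0.355)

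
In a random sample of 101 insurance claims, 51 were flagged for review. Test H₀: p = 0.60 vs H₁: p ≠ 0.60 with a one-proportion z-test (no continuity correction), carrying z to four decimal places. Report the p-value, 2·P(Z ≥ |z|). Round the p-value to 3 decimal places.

p-value = 0.051

Sample proportion p̂ = 51/101 = 0.50495.
Under H₀, SE = √(p₀(1−p₀)/n) = √(0.60·0.40/101) = √0.002376238 = 0.048747.
z = (p̂ − p₀)/SE = (51/101 − 0.60)/0.048747 ≈ -1.9499.
From the standard normal, 2·P(Z ≥ |z|) = 0.051.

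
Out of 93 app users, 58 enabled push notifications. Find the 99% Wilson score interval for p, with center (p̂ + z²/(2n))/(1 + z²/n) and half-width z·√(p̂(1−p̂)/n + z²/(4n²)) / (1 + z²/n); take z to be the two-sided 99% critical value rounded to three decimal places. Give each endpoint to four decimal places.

Here p̂ = 58/93 = 0.62366 and z = 2.576 (z² = 6.635776).
1 + z²/n = 1.071352.
Center = (0.62366 + 0.035676)/1.071352 = 0.61542.
Radicand: p̂(1−p̂)/n + z²/(4n²) = 0.002523755 + 0.000191808 = 0.002715563.
Half-width = 2.576·√0.002715563/1.071352 = 0.12530.
CI: 0.61542 ± 0.12530 = (0.4901, 0.7407).

(0.4901, 0.7407)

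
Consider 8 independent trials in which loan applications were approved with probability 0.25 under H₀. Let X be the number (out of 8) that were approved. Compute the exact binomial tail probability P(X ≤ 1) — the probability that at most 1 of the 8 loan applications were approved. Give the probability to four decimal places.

X is binomial with n = 8 and p = 0.25.
P(X ≤ 1) = C(8,0)·0.25^0·0.75^8 + C(8,1)·0.25^1·0.75^7.
= 0.100113 + 0.266968 = 0.3671.

P = 0.3671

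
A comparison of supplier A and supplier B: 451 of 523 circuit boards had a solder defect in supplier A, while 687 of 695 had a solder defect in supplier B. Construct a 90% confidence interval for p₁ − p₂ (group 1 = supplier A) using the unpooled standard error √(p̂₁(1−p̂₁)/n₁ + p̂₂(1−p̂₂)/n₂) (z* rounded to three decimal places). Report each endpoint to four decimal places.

p̂₁ = 0.86233, p̂₂ = 0.98849, so the observed difference is -0.12616.
Unpooled SE = √(p̂₁(1−p̂₁)/n₁ + p̂₂(1−p̂₂)/n₂) = √(0.000226989 + 0.000016372) = 0.015600.
For 90% confidence, z* = 1.645. Margin of error = 0.02566.
Interval: -0.12616 ± 0.02566 → (-0.1518, -0.1005).

(-0.1518, -0.1005)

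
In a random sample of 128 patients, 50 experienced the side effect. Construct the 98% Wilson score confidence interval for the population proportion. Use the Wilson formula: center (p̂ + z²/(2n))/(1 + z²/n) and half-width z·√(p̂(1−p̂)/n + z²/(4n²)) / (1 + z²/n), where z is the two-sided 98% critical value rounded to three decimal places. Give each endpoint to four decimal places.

Here p̂ = 50/128 = 0.39062 and z = 2.326 (z² = 5.410276).
1 + z²/n = 1.042268.
Adjusted center: (0.39062 + z²/(2n))/1.042268 = 0.39506.
Radicand: p̂(1−p̂)/n + z²/(4n²) = 0.001859665 + 0.000082554 = 0.001942219.
Half-width = 2.326·√0.001942219/1.042268 = 0.09835.
Interval: 0.39506 ± 0.09835 → (0.2967, 0.4934).

(0.2967, 0.4934)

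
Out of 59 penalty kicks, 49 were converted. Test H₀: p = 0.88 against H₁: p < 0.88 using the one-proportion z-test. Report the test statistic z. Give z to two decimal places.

p̂ = 49/59 = 0.83051.
SE₀ = √(0.88·0.12/59) = 0.042306.
z = (p̂ − p₀)/SE = (0.83051 − 0.88)/0.042306 = -1.17.

z = -1.17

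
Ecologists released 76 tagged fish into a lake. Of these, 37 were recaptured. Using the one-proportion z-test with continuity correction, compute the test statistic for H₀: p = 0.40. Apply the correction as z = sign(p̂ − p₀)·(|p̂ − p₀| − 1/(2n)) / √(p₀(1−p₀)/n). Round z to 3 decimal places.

With x = 37 successes in n = 76, p̂ = 0.48684. p̂ − p₀ = 0.086842.
1/(2n) = 0.006579.
Corrected numerator: |0.086842| − 0.006579 = 0.080263.
Null standard error: √(0.40·0.60/76) = √0.003157895 = 0.056195.
z = (+)0.080263/0.056195 = 1.428.

z = 1.428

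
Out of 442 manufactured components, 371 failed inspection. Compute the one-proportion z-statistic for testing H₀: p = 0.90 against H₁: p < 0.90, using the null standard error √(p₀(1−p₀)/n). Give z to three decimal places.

p̂ = 371/442 = 0.83937.
Null standard error: √(0.90·0.10/442) = √0.000203620 = 0.014270.
Test statistic: z = -0.06063/0.014270 = -4.249.

z = -4.249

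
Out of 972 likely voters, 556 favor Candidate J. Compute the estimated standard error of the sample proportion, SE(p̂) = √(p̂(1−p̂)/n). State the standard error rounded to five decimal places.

Sample proportion p̂ = 556/972 = 0.57202.
p̂(1−p̂) = 0.244813.
SE = √(0.244813/972) = √0.000251865 = 0.01587.

SE = 0.01587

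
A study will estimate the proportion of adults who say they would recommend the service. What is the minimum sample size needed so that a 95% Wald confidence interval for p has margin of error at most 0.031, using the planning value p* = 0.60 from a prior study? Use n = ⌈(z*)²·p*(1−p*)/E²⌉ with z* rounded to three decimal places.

n = 960

The 95% critical value is z* = 1.960.
p*(1−p*) = 0.60·0.40 = 0.2400.
Required n before rounding: 3.841600 × 0.2400 / 0.031² = 959.401.
Rounding up, n = 960.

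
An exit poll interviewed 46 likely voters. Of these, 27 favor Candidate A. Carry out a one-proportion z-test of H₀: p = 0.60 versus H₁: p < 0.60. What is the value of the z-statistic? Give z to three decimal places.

With x = 27 successes in n = 46, p̂ = 0.58696.
Under H₀, SE = √(p₀(1−p₀)/n) = √(0.60·0.40/46) = √0.005217391 = 0.072232.
z = (0.58696 − 0.60)/0.072232 = -0.01304/0.072232 = -0.181.

z = -0.181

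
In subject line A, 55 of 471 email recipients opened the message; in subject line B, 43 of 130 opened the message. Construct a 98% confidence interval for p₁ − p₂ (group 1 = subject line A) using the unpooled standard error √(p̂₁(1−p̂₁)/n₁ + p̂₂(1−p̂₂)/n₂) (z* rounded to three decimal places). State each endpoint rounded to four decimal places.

p̂₁ = 55/471 = 0.11677, p̂₂ = 43/130 = 0.33077; p̂₁ − p̂₂ = -0.21400.
SE = √(0.000218974 + 0.001702777) = √0.001921751 = 0.043838.
z* = 2.326 at the 98% level. Margin of error = 0.10197.
CI: -0.21400 ± 0.10197 = (-0.3160, -0.1120).

(-0.3160, -0.1120)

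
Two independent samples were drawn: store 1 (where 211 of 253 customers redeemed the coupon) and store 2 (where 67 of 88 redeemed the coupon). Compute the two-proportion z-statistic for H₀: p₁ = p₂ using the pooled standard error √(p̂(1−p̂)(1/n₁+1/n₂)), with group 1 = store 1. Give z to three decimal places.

z = 1.512

p̂₁ = 211/253 = 0.83399, p̂₂ = 67/88 = 0.76136.
Pooling: p̂ = 278/341 = 0.81525.
Pooled SE = √[0.1506179·0.01531621] ≈ 0.048030.
z = (p̂₁ − p̂₂)/SE = (0.83399 − 0.76136)/0.048030 = 0.07263/0.048030 = 1.512.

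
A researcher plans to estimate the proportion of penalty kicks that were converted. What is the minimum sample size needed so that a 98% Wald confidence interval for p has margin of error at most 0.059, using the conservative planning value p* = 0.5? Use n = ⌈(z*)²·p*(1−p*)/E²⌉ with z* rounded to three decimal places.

z* = 2.326 at the 98% level.
p*(1−p*) = 0.50·0.50 = 0.2500.
(z*)²·p*(1−p*)/E² = 5.410276·0.2500/0.003481 = 388.558.
Rounding up, n = 389.

n = 389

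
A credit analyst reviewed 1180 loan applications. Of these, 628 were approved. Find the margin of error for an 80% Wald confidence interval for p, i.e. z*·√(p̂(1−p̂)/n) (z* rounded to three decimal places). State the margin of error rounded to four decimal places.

With x = 628 successes in n = 1180, p̂ = 0.53220.
SE = √(p̂(1−p̂)/n) = √(0.248963/1180) = 0.014525.
z* = 1.282 at the 80% level.
So ME = 0.0186.

ME = 0.0186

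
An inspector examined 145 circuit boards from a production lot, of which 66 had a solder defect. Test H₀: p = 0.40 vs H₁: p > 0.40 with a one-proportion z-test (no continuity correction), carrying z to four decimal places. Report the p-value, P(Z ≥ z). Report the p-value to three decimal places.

The sample proportion is 66/145 = 0.45517.
SE₀ = √(0.40·0.60/145) = 0.040684.
z = (p̂ − p₀)/SE = (66/145 − 0.40)/0.040684 ≈ 1.3561.
From the standard normal, P(Z ≥ z) = 0.088.

p-value = 0.088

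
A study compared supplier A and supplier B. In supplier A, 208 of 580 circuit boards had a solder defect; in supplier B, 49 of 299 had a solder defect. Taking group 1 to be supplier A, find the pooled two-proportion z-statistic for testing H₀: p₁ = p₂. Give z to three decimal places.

Sample proportions: p̂₁ = 208/580 = 0.35862 and p̂₂ = 49/299 = 0.16388.
Pooled p̂ = (208+49)/(580+299) = 257/879 = 0.29238.
Pooled SE = √[0.2068930·0.00506862] ≈ 0.032383.
z = 0.19474/0.032383 = 6.014.

z = 6.014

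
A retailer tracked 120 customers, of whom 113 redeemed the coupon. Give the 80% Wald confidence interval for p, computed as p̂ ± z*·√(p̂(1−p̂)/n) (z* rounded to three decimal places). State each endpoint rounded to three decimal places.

The sample proportion is 113/120 = 0.94167.
Standard error of p̂: √(0.054931/120) = √0.000457755 = 0.021395.
The 80% critical value is z* = 1.282.
Margin of error: 1.282 × 0.021395 = 0.02743.
So the interval runs from 0.914 to 0.969.

(0.914, 0.969)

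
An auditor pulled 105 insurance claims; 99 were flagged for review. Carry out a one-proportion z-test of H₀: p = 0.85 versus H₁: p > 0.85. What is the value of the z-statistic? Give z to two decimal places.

p̂ = 99/105 = 0.94286.
Null standard error: √(0.85·0.15/105) = √0.001214286 = 0.034847.
z = (p̂ − p₀)/SE = (0.94286 − 0.85)/0.034847 = 2.66.

z = 2.66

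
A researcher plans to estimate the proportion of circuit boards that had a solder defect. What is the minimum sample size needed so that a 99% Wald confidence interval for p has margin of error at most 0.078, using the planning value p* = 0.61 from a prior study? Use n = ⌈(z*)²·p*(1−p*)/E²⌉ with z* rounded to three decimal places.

n = 260

The 99% critical value is z* = 2.576.
p*(1−p*) = 0.2379.
(z*)²·p*(1−p*)/E² = 6.635776·0.2379/0.006084 = 259.476.
⌈259.476⌉ = 260.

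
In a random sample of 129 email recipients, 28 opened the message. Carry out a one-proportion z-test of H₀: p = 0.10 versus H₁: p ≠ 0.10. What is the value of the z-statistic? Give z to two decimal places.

The sample proportion is 28/129 = 0.21705.
Null standard error: √(0.10·0.90/129) = √0.000697674 = 0.026414.
Test statistic: z = 0.11705/0.026414 = 4.43.

z = 4.43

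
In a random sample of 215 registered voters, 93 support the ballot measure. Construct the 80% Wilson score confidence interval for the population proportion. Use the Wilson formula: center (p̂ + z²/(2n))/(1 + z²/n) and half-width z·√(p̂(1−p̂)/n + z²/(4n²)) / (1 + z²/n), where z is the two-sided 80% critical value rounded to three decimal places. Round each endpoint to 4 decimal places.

p̂ = 93/215 = 0.43256; z = 1.282, so z² = 1.643524.
1 + z²/n = 1.007644.
Adjusted center: (0.43256 + z²/(2n))/1.007644 = 0.43307.
Radicand: p̂(1−p̂)/n + z²/(4n²) = 0.001141635 + 0.000008889 = 0.001150524.
Half-width = z·√(radicand)/denom = 1.282·0.033919/1.007644 = 0.04315.
So the interval runs from 0.3899 to 0.4762.

(0.3899, 0.4762)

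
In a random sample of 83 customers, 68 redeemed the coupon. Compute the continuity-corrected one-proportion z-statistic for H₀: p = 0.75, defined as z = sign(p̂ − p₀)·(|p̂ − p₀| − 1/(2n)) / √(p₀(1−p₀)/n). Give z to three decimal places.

z = 1.331

Sample proportion p̂ = 68/83 = 0.81928. p̂ − p₀ = 0.069277.
1/(2n) = 0.006024.
Corrected numerator: |0.069277| − 0.006024 = 0.063253.
SE₀ = √(0.75·0.25/83) = 0.047529.
z = (+)0.063253/0.047529 = 1.331.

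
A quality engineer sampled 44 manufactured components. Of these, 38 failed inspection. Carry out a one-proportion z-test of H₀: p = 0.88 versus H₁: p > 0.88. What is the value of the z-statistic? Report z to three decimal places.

p̂ = 38/44 = 0.86364.
Under H₀, SE = √(p₀(1−p₀)/n) = √(0.88·0.12/44) = √0.002400000 = 0.048990.
z = (0.86364 − 0.88)/0.048990 = -0.01636/0.048990 = -0.334.

z = -0.334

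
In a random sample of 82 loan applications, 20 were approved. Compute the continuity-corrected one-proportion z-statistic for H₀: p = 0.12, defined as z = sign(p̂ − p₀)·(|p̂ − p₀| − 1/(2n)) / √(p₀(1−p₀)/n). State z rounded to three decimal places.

z = 3.283

Sample proportion p̂ = 20/82 = 0.24390. p̂ − p₀ = 0.123902.
Continuity correction 1/(2n) = 1/164 = 0.006098.
Corrected numerator: |0.123902| − 0.006098 = 0.117804.
Under H₀, SE = √(p₀(1−p₀)/n) = √(0.12·0.88/82) = √0.001287805 = 0.035886.
z = (+)0.117804/0.035886 = 3.283.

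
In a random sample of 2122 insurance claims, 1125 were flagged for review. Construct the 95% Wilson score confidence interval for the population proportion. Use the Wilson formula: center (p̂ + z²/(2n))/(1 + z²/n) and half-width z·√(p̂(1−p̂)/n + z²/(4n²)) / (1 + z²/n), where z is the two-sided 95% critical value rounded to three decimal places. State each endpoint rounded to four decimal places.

(0.5089, 0.5513)

Here p̂ = 1125/2122 = 0.53016 and z = 1.960 (z² = 3.841600).
1 + z²/n = 1.001810.
Center = (0.53016 + 0.000905)/1.001810 = 0.53011.
Radicand: p̂(1−p̂)/n + z²/(4n²) = 0.000117385 + 0.000000213 = 0.000117598.
Half-width = 1.960·√0.000117598/1.001810 = 0.02122.
Interval: 0.53011 ± 0.02122 → (0.5089, 0.5513).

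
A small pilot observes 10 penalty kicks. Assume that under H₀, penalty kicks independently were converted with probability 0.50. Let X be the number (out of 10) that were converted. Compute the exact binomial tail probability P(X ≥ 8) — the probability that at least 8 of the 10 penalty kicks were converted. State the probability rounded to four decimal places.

P = 0.0547

X is binomial with n = 10 and p = 0.50.
P(X ≥ 8) = C(10,8)·0.50^8·0.50^2 + C(10,9)·0.50^9·0.50^1 + C(10,10)·0.50^10·0.50^0.
= 0.043945 + 0.009766 + 0.000977 = 0.0547.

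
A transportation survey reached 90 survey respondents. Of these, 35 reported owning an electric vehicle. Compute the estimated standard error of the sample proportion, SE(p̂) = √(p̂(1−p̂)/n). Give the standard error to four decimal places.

p̂ = 35/90 = 0.38889.
p̂(1−p̂) = 0.38889·0.61111 = 0.237655.
Dividing by n and taking the root: √0.002640611 = 0.0514.

SE = 0.0514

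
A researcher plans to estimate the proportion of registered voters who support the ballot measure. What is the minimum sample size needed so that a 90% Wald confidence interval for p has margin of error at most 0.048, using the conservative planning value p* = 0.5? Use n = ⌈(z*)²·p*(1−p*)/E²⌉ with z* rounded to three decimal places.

n = 294

For 90% confidence, z* = 1.645.
p*(1−p*) = 0.2500.
(z*)²·p*(1−p*)/E² = 2.706025·0.2500/0.002304 = 293.623.
Rounding up, n = 294.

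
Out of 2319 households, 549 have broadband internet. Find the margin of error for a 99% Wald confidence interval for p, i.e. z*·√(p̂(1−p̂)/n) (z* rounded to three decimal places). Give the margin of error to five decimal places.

ME = 0.02274

With x = 549 successes in n = 2319, p̂ = 0.23674.
SE = √(p̂(1−p̂)/n) = √(0.180694/2319) = 0.008827.
The 99% critical value is z* = 2.576.
Margin of error = z*·SE = 2.576 × 0.008827 = 0.02274.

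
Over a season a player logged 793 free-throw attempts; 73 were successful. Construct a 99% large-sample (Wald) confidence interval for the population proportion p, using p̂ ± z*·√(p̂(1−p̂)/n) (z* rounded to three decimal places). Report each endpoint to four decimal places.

With x = 73 successes in n = 793, p̂ = 0.09206.
SE(p̂) = √(0.09206·0.90794/793) = 0.010266.
For 99% confidence, z* = 2.576.
Margin of error: 2.576 × 0.010266 = 0.02645.
CI: 0.09206 ± 0.02645 = (0.0656, 0.1185).

(0.0656, 0.1185)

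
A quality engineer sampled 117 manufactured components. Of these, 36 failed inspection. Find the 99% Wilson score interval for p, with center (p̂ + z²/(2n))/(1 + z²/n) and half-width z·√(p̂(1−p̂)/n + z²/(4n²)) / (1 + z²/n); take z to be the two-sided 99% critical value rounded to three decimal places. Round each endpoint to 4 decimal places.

p̂ = 36/117 = 0.30769; z = 2.576, so z² = 6.635776.
1 + z²/n = 1.056716.
Center = (0.30769 + 0.028358)/1.056716 = 0.31801.
Radicand: p̂(1−p̂)/n + z²/(4n²) = 0.001820665 + 0.000121188 = 0.001941853.
Half-width = z·√(radicand)/denom = 2.576·0.044066/1.056716 = 0.10742.
CI: 0.31801 ± 0.10742 = (0.2106, 0.4254).

(0.2106, 0.4254)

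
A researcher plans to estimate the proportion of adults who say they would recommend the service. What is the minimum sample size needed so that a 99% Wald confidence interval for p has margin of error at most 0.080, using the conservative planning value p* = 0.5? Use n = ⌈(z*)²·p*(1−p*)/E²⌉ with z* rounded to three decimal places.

n = 260

For 99% confidence, z* = 2.576.
p*(1−p*) = 0.50·0.50 = 0.2500.
(z*)²·p*(1−p*)/E² = 6.635776·0.2500/0.006400 = 259.210.
⌈259.210⌉ = 260.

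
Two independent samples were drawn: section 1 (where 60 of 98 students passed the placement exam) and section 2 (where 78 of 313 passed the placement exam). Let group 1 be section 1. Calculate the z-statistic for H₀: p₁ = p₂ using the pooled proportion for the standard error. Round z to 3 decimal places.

p̂₁ = 60/98 = 0.61224, p̂₂ = 78/313 = 0.24920.
Pooled p̂ = (60+78)/(98+313) = 138/411 = 0.33577.
SE = √[p̂(1−p̂)(1/n₁+1/n₂)] = √[0.33577·0.66423·(1/98+1/313)] ≈ 0.054666.
z = (p̂₁ − p̂₂)/SE = (0.61224 − 0.24920)/0.054666 = 0.36304/0.054666 = 6.641.

z = 6.641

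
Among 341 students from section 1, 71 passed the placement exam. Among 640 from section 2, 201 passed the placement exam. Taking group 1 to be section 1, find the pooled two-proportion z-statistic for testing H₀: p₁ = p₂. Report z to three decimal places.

z = -3.527

Sample proportions: p̂₁ = 71/341 = 0.20821 and p̂₂ = 201/640 = 0.31406.
Pooling: p̂ = 272/981 = 0.27727.
SE = √[p̂(1−p̂)(1/n₁+1/n₂)] = √[0.27727·0.72273·(1/341+1/640)] ≈ 0.030013.
z = (p̂₁ − p̂₂)/SE = (0.20821 − 0.31406)/0.030013 = -0.10585/0.030013 = -3.527.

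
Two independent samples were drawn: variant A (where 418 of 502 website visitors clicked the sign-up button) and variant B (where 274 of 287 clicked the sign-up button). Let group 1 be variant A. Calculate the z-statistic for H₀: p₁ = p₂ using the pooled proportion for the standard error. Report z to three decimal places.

z = -5.022

Sample proportions: p̂₁ = 418/502 = 0.83267 and p̂₂ = 274/287 = 0.95470.
Pooled p̂ = (418+274)/(502+287) = 692/789 = 0.87706.
SE = √[p̂(1−p̂)(1/n₁+1/n₂)] = √[0.87706·0.12294·(1/502+1/287)] ≈ 0.024300.
z = (p̂₁ − p̂₂)/SE = (0.83267 − 0.95470)/0.024300 = -0.12203/0.024300 = -5.022.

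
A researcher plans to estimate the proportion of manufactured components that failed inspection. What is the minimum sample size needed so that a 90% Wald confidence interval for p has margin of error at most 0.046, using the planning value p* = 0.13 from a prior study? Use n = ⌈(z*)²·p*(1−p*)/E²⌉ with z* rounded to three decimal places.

n = 145

For 90% confidence, z* = 1.645.
p*(1−p*) = 0.13·0.87 = 0.1131.
Required n before rounding: 2.706025 × 0.1131 / 0.046² = 144.637.
⌈144.637⌉ = 145.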